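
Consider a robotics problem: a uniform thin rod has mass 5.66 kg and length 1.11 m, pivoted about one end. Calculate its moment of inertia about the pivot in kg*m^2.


I = (1/3)*m*L^2 = (1/3)*5.66*1.11^2 = 2.3246

2.3246 kg*m^2


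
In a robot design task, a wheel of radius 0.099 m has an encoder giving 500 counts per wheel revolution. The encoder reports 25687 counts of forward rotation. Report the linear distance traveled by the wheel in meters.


revs = 25687/500 = 51.374000
d = revs * 2*pi*r = 51.374000 * 2*pi*0.099 = 31.9564

31.9564 m


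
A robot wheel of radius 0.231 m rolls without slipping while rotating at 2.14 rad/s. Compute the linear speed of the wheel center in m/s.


v = omega * r = 2.14 * 0.231 = 0.4943

0.4943 m/s


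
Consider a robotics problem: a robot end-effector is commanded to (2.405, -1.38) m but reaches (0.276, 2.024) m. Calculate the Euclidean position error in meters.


dx = 0.276 - (2.405) = -2.1290, dy = 2.024 - (-1.38) = 3.4040
err = sqrt(4.532641 + 11.587216) = 4.0150

4.0150 m


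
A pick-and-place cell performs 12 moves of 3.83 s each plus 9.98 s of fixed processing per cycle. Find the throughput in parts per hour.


T_cycle = 12*3.83 + 9.98 = 55.9400 s
rate = 3600/T = 64.3547

64.3547 parts/hour


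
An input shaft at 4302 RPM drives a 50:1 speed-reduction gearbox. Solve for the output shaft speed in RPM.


omega_out = omega_in / N = 4302 / 50 = 86.0400

86.0400 RPM


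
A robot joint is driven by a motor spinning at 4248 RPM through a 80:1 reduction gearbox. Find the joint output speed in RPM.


omega_joint = omega_motor / N = 4248 / 80 = 53.1000

53.1000 RPM


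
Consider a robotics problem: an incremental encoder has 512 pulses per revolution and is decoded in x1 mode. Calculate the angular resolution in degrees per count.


resolution = 360 / (PPR * 1) = 360 / 512 = 0.7031

0.7031 degrees


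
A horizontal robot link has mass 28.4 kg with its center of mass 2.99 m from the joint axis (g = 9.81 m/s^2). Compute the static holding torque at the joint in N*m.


tau = m*g*L = 28.4 * 9.81 * 2.99 = 833.0260

833.0260 N*m


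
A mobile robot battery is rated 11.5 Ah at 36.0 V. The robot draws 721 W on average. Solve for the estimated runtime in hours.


E = 11.5*36.0 = 414.0000 Wh
t = E/P = 414.0000/721 = 0.5742

0.5742 hours


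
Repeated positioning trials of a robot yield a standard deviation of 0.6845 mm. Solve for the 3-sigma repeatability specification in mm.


repeatability = 3*sigma = 3*0.6845 = 2.0535

2.0535 mm


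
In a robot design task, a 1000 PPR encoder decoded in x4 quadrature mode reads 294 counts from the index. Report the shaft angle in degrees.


angle = counts * 360 / (PPR*4) = 294 * 360 / 4000 = 26.4600

26.4600 degrees


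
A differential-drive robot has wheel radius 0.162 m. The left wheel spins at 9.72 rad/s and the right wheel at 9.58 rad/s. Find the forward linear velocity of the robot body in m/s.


v = r*(wR + wL)/2 = 0.162*(9.58 + 9.72)/2 = 1.5633

1.5633 m/s


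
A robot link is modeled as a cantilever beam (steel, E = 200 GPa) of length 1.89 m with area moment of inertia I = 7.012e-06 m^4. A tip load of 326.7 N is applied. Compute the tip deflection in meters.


delta = F*L^3/(3*E*I) = 326.7*1.89^3/(3*2.000e+11*7.012e-06)
      = 2205.6395823/4207200 = 5.2425e-04

5.2425e-04 m


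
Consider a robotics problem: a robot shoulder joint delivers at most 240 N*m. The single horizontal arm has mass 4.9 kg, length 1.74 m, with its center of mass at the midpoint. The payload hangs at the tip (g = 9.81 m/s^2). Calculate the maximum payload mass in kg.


tau_arm = m_arm*g*(L/2) = 4.9*9.81*1.74/2 = 41.8200 N*m
tau_payload = tau_max - tau_arm = 240 - 41.8200 = 198.1800
m_payload = tau_payload / (g*L) = 198.1800 / (9.81*1.74) = 11.6102

11.6102 kg


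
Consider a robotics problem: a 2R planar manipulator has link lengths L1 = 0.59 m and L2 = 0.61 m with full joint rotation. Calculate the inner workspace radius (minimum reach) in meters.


r_min = |L1 - L2| = |0.59 - 0.61| = 0.0200

0.0200 m


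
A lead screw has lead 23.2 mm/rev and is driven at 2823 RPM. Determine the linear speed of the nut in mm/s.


v = lead * (RPM/60) = 23.2*2823/60 = 1091.5600

1091.5600 mm/s


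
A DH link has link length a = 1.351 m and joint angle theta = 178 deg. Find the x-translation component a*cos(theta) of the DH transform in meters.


a*cos(theta) = 1.351*cos(178 deg) = -1.3502

-1.3502 m


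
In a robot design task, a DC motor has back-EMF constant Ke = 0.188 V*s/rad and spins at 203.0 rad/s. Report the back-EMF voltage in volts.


V_emf = Ke * omega = 0.188*203.0 = 38.1640

38.1640 V


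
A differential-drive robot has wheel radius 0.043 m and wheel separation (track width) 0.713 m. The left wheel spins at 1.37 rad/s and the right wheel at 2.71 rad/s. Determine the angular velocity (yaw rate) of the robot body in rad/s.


omega = r*(wR - wL)/L = 0.043*(2.71 - (1.37))/0.713 = 0.0808

0.0808 rad/s


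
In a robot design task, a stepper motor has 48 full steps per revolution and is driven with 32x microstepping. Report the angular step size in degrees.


step = 360/(48*32) = 360/1536 = 0.2344

0.2344 degrees


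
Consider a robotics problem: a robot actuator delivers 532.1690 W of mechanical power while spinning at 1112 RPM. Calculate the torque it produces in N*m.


omega = 1112 * 2*pi/60 = 116.448368 rad/s
tau = P / omega = 532.1690 / 116.448368 = 4.5700

4.5700 N*m


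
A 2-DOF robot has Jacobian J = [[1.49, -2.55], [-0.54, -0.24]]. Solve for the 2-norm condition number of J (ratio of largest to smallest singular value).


JJ^T eigenvalues: trace(JJ^T) = 9.0718, det(JJ^T) = det(J)^2 = 3.00883716
s_max^2 = (9.0718 + sqrt(70.26220660))/2 = 8.72702773
s_min^2 = (9.0718 - sqrt(70.26220660))/2 = 0.34477227
kappa = s_max/s_min = sqrt(8.72702773/0.34477227) = 5.0311

5.0311


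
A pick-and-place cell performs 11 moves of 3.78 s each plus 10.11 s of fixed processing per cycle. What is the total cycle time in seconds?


T = 11*3.78 + 10.11 = 51.6900

51.6900 s


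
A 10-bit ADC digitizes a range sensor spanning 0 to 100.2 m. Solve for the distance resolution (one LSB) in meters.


res = range / 2^n = 100.2/2^10 = 100.2/1024 = 0.0979

0.0979 m


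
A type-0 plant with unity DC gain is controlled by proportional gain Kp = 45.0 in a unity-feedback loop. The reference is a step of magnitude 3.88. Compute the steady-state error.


e_ss = R/(1 + Kp) = 3.88/(1 + 45.0) = 3.88/46.0000 = 0.0843

0.0843


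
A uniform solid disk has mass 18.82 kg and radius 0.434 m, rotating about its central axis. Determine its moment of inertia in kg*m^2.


I = (1/2)*m*R^2 = 0.5*18.82*0.434^2 = 1.7724

1.7724 kg*m^2


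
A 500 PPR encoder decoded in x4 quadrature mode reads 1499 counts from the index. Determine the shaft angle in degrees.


angle = counts * 360 / (PPR*4) = 1499 * 360 / 2000 = 269.8200

269.8200 degrees


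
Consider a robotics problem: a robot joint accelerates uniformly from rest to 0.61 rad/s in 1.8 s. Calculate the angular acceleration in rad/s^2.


alpha = delta_omega / t = 0.61 / 1.8 = 0.3389

0.3389 rad/s^2


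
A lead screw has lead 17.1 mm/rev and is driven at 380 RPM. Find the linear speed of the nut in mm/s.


v = lead * (RPM/60) = 17.1*380/60 = 108.3000

108.3000 mm/s


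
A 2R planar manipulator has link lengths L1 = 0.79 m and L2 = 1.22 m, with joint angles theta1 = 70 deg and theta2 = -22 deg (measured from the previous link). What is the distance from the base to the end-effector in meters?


x = L1*cos(th1) + L2*cos(th1+th2) = 1.086535
y = L1*sin(th1) + L2*sin(th1+th2) = 1.648994
d = sqrt(x^2 + y^2) = sqrt(1.180558 + 2.719181) = 1.9748

1.9748 m


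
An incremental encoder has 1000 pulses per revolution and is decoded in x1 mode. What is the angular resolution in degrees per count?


resolution = 360 / (PPR * 1) = 360 / 1000 = 0.3600

0.3600 degrees


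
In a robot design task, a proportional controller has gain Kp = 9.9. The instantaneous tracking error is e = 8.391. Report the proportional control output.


u_P = Kp * e = 9.9 * 8.391 = 83.0709

83.0709


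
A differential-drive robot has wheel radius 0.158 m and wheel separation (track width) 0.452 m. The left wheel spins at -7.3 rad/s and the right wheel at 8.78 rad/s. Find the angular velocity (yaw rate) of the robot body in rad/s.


omega = r*(wR - wL)/L = 0.158*(8.78 - (-7.3))/0.452 = 5.6209

5.6209 rad/s


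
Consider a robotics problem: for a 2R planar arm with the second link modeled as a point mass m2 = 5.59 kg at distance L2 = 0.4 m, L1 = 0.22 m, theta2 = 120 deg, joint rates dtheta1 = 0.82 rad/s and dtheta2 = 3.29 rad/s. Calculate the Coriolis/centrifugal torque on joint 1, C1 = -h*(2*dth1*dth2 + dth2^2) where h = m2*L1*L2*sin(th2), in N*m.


h = m2*L1*L2*sin(th2) = 5.59*0.22*0.4*sin(120 deg) = 0.426015
C1 = -h*(2*0.82*3.29 + 3.29^2) = -0.426015*16.2197 = -6.9098

-6.9098 N*m


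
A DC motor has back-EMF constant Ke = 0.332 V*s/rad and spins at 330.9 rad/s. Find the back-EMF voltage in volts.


V_emf = Ke * omega = 0.332*330.9 = 109.8588

109.8588 V


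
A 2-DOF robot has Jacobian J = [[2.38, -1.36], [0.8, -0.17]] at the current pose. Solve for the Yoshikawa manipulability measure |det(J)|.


det(J) = 2.38*-0.17 - (-1.36)*(0.8) = 0.6834
|det(J)| = 0.6834

0.6834


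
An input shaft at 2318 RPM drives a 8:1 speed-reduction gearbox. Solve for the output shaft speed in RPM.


omega_out = omega_in / N = 2318 / 8 = 289.7500

289.7500 RPM


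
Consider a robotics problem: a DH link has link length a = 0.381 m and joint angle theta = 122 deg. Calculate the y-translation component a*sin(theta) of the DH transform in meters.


a*sin(theta) = 0.381*sin(122 deg) = 0.3231

0.3231 m


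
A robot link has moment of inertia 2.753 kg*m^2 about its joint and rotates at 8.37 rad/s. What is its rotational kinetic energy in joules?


KE = (1/2)*I*omega^2 = 0.5*2.753*8.37^2 = 96.4333

96.4333 J


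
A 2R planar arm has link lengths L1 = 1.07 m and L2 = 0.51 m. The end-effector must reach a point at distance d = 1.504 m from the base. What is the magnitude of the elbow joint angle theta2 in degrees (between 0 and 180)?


cos(th2) = (d^2 - L1^2 - L2^2)/(2*L1*L2) = (1.504^2 - 1.07^2 - 0.51^2)/(2*1.07*0.51) = 0.78524464
th2 = acos(0.78524464) = 38.2567 deg

38.2567 degrees


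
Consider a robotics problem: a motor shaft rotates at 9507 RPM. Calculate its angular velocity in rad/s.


omega = 9507 * 2*pi/60 = 995.5707

995.5707 rad/s


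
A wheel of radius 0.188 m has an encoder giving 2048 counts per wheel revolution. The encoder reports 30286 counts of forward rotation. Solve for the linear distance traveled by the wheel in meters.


revs = 30286/2048 = 14.788086
d = revs * 2*pi*r = 14.788086 * 2*pi*0.188 = 17.4683

17.4683 m


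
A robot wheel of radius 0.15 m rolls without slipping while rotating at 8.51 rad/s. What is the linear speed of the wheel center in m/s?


v = omega * r = 8.51 * 0.15 = 1.2765

1.2765 m/s


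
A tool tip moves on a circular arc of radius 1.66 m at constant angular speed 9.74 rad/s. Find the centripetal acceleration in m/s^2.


a_c = omega^2 * r = 9.74^2 * 1.66 = 157.4802

157.4802 m/s^2


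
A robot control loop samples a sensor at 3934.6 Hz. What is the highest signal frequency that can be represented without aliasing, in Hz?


f_max = f_s/2 = 3934.6/2 = 1967.3000

1967.3000 Hz


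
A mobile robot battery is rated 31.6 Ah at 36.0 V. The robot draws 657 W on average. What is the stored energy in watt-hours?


E = capacity * V = 31.6*36.0 = 1137.6000

1137.6000 Wh


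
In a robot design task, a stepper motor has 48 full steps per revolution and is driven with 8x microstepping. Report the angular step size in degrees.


step = 360/(48*8) = 360/384 = 0.9375

0.9375 degrees


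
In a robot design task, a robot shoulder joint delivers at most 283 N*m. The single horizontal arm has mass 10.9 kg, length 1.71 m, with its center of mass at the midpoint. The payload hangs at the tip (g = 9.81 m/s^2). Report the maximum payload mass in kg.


tau_arm = m_arm*g*(L/2) = 10.9*9.81*1.71/2 = 91.4243 N*m
tau_payload = tau_max - tau_arm = 283 - 91.4243 = 191.5757
m_payload = tau_payload / (g*L) = 191.5757 / (9.81*1.71) = 11.4202

11.4202 kg


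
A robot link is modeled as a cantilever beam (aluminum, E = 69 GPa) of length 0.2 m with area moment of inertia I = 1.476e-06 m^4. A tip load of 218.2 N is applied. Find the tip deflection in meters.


delta = F*L^3/(3*E*I) = 218.2*0.2^3/(3*6.900e+10*1.476e-06)
      = 1.7456/305532 = 5.7133e-06

5.7133e-06 m


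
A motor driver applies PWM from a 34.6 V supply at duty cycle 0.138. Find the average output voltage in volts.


V_avg = V_supply * D = 34.6*0.138 = 4.7748

4.7748 V


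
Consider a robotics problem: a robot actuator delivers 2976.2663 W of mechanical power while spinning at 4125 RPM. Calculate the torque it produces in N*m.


omega = 4125 * 2*pi/60 = 431.968990 rad/s
tau = P / omega = 2976.2663 / 431.968990 = 6.8900

6.8900 N*m


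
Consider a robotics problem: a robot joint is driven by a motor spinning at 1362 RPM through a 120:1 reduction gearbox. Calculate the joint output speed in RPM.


omega_joint = omega_motor / N = 1362 / 120 = 11.3500

11.3500 RPM


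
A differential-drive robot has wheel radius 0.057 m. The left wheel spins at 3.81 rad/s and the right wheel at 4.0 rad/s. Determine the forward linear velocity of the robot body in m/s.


v = r*(wR + wL)/2 = 0.057*(4.0 + 3.81)/2 = 0.2226

0.2226 m/s


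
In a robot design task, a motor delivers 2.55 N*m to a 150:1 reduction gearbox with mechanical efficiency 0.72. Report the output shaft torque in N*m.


tau_out = tau_in * N * eta = 2.55 * 150 * 0.72 = 275.4000

275.4000 N*m


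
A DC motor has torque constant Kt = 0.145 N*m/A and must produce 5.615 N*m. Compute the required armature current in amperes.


I = tau / Kt = 5.615/0.145 = 38.7241

38.7241 A


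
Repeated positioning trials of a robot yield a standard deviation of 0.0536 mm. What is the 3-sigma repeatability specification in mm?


repeatability = 3*sigma = 3*0.0536 = 0.1608

0.1608 mm


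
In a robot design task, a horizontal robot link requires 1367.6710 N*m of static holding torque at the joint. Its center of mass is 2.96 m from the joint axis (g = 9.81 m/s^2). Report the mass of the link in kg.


m = tau / (g*L) = 1367.6710 / (9.81 * 2.96) = 47.1000

47.1000 kg


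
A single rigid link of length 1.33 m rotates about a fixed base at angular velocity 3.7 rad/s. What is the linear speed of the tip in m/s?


v = L*omega = 1.33 * 3.7 = 4.9210

4.9210 m/s


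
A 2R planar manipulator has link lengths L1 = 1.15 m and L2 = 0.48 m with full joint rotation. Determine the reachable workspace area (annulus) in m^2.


r_max = L1 + L2 = 1.6300, r_min = |L1 - L2| = 0.6700
A = pi*(r_max^2 - r_min^2) = pi*(2.6569 - 0.4489) = 6.9366

6.9366 m^2


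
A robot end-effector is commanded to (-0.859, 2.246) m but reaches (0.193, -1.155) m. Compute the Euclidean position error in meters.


dx = 0.193 - (-0.859) = 1.0520, dy = -1.155 - (2.246) = -3.4010
err = sqrt(1.106704 + 11.566801) = 3.5600

3.5600 m


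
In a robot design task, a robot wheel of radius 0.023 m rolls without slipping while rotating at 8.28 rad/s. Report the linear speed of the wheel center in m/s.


v = omega * r = 8.28 * 0.023 = 0.1904

0.1904 m/s


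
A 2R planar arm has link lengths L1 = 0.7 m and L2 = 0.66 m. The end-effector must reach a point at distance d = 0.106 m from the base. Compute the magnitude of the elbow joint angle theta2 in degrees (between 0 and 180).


cos(th2) = (d^2 - L1^2 - L2^2)/(2*L1*L2) = (0.106^2 - 0.7^2 - 0.66^2)/(2*0.7*0.66) = -0.98957143
th2 = acos(-0.98957143) = 171.7181 deg

171.7181 degrees


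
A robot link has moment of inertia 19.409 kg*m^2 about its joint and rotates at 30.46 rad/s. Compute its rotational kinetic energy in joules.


KE = (1/2)*I*omega^2 = 0.5*19.409*30.46^2 = 9003.9477

9003.9477 J


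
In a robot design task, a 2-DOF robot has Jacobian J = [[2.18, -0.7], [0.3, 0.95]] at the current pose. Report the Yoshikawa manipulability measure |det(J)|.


det(J) = 2.18*0.95 - (-0.7)*(0.3) = 2.2810
|det(J)| = 2.2810

2.2810


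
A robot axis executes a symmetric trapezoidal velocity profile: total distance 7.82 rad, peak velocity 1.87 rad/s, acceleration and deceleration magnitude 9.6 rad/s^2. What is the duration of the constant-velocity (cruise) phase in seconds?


t_acc = v/a = 0.194792 s, d_acc = v^2/(2a) = 0.182130 rad each
d_cruise = 7.82 - 2*0.182130 = 7.455740 rad
t_cruise = d_cruise/v = 7.455740/1.87 = 3.9870

3.9870 s


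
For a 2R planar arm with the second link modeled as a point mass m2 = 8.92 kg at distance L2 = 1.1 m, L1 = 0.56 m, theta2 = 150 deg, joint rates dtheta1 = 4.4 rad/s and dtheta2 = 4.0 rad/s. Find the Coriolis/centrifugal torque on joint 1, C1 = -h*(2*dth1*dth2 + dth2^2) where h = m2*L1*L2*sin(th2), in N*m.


h = m2*L1*L2*sin(th2) = 8.92*0.56*1.1*sin(150 deg) = 2.747360
C1 = -h*(2*4.4*4.0 + 4.0^2) = -2.747360*51.2000 = -140.6648

-140.6648 N*m


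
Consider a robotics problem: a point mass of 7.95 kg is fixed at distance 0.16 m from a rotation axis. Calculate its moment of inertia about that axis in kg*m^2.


I = m*r^2 = 7.95*0.16^2 = 0.2035

0.2035 kg*m^2


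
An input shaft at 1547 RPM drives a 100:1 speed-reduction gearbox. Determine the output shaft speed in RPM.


omega_out = omega_in / N = 1547 / 100 = 15.4700

15.4700 RPM


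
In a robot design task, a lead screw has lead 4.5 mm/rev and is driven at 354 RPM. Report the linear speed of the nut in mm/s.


v = lead * (RPM/60) = 4.5*354/60 = 26.5500

26.5500 mm/s


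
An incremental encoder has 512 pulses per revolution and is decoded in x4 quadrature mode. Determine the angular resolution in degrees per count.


resolution = 360 / (PPR * 4) = 360 / 2048 = 0.1758

0.1758 degrees


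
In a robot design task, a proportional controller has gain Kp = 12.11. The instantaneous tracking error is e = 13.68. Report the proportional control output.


u_P = Kp * e = 12.11 * 13.68 = 165.6648

165.6648


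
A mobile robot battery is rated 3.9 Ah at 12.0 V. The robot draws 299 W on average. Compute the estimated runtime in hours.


E = 3.9*12.0 = 46.8000 Wh
t = E/P = 46.8000/299 = 0.1565

0.1565 hours


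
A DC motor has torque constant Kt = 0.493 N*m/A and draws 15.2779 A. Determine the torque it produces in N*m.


tau = Kt * I = 0.493*15.2779 = 7.5320

7.5320 N*m


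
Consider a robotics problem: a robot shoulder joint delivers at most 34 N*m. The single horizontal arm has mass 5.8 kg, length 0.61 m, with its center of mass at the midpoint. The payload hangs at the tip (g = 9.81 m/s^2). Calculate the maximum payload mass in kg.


tau_arm = m_arm*g*(L/2) = 5.8*9.81*0.61/2 = 17.3539 N*m
tau_payload = tau_max - tau_arm = 34 - 17.3539 = 16.6461
m_payload = tau_payload / (g*L) = 16.6461 / (9.81*0.61) = 2.7817

2.7817 kg


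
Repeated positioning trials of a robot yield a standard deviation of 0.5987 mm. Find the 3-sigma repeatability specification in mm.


repeatability = 3*sigma = 3*0.5987 = 1.7961

1.7961 mm


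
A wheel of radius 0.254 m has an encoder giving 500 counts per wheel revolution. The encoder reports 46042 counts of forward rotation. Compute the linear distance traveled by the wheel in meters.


revs = 46042/500 = 92.084000
d = revs * 2*pi*r = 92.084000 * 2*pi*0.254 = 146.9595

146.9595 m


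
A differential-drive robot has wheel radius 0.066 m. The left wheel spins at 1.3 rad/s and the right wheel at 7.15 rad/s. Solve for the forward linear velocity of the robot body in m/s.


v = r*(wR + wL)/2 = 0.066*(7.15 + 1.3)/2 = 0.2789

0.2789 m/s


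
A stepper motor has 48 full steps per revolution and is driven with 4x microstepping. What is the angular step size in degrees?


step = 360/(48*4) = 360/192 = 1.8750

1.8750 degrees


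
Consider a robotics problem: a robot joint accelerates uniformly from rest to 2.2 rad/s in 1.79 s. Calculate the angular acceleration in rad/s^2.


alpha = delta_omega / t = 2.2 / 1.79 = 1.2291

1.2291 rad/s^2


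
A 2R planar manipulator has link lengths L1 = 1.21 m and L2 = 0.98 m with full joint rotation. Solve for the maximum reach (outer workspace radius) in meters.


r_max = L1 + L2 = 1.21 + 0.98 = 2.1900

2.1900 m


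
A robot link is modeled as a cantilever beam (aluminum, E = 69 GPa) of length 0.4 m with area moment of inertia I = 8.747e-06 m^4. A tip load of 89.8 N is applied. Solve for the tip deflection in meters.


delta = F*L^3/(3*E*I) = 89.8*0.4^3/(3*6.900e+10*8.747e-06)
      = 5.7472/1810629 = 3.1741e-06

3.1741e-06 m


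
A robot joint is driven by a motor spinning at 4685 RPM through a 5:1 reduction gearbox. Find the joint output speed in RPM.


omega_joint = omega_motor / N = 4685 / 5 = 937.0000

937.0000 RPM


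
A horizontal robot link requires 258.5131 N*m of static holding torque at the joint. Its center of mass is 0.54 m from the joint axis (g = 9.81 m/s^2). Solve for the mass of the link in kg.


m = tau / (g*L) = 258.5131 / (9.81 * 0.54) = 48.8000

48.8000 kg


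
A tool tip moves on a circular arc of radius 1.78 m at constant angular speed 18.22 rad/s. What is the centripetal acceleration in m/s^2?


a_c = omega^2 * r = 18.22^2 * 1.78 = 590.9038

590.9038 m/s^2


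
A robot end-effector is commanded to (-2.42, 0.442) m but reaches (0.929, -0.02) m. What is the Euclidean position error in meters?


dx = 0.929 - (-2.42) = 3.3490, dy = -0.02 - (0.442) = -0.4620
err = sqrt(11.215801 + 0.213444) = 3.3807

3.3807 m


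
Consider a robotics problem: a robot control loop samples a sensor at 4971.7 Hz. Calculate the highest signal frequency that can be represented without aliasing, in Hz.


f_max = f_s/2 = 4971.7/2 = 2485.8500

2485.8500 Hz


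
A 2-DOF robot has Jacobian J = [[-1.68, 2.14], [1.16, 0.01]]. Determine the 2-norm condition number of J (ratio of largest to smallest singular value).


JJ^T eigenvalues: trace(JJ^T) = 8.7477, det(JJ^T) = det(J)^2 = 6.24600064
s_max^2 = (8.7477 + sqrt(51.53825273))/2 = 7.96335737
s_min^2 = (8.7477 - sqrt(51.53825273))/2 = 0.78434263
kappa = s_max/s_min = sqrt(7.96335737/0.78434263) = 3.1864

3.1864


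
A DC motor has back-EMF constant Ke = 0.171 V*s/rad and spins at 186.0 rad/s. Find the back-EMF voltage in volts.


V_emf = Ke * omega = 0.171*186.0 = 31.8060

31.8060 V


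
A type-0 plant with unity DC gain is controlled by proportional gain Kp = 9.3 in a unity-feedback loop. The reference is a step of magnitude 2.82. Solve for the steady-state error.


e_ss = R/(1 + Kp) = 2.82/(1 + 9.3) = 2.82/10.3000 = 0.2738

0.2738


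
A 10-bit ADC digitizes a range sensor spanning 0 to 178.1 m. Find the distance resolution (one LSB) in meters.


res = range / 2^n = 178.1/2^10 = 178.1/1024 = 0.1739

0.1739 m


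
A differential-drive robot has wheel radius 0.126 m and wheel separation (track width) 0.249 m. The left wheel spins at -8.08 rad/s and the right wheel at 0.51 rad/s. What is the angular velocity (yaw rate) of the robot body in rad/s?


omega = r*(wR - wL)/L = 0.126*(0.51 - (-8.08))/0.249 = 4.3467

4.3467 rad/s


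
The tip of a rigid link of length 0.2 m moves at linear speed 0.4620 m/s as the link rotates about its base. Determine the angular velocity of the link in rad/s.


omega = v / L = 0.4620 / 0.2 = 2.3100

2.3100 rad/s


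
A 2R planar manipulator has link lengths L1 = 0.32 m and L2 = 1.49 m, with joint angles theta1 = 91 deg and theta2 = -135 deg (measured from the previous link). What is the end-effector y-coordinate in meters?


y = L1*sin(th1) + L2*sin(th1+th2) = 0.32*sin(91 deg) + 1.49*sin(-44 deg) = -0.7151

-0.7151 m


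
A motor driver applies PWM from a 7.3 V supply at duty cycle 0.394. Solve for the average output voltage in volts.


V_avg = V_supply * D = 7.3*0.394 = 2.8762

2.8762 V


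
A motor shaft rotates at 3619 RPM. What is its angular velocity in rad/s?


omega = 3619 * 2*pi/60 = 378.9808

378.9808 rad/s


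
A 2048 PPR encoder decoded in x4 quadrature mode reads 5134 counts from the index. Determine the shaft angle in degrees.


angle = counts * 360 / (PPR*4) = 5134 * 360 / 8192 = 225.6152

225.6152 degrees


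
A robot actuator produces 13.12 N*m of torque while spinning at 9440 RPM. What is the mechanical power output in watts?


omega = 9440 * 2*pi/60 = 988.554488 rad/s
P = tau * omega = 13.12 * 988.554488 = 12969.8349

12969.8349 W


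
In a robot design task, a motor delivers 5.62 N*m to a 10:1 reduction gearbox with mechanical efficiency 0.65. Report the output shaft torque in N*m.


tau_out = tau_in * N * eta = 5.62 * 10 * 0.65 = 36.5300

36.5300 N*m


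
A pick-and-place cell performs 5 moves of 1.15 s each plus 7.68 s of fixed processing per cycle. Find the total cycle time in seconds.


T = 5*1.15 + 7.68 = 13.4300

13.4300 s


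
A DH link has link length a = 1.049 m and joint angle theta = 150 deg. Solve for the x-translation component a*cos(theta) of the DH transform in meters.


a*cos(theta) = 1.049*cos(150 deg) = -0.9085

-0.9085 m


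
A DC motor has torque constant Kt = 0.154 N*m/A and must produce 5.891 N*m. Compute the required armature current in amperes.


I = tau / Kt = 5.891/0.154 = 38.2532

38.2532 A


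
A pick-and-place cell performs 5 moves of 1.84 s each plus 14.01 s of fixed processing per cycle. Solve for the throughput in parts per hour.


T_cycle = 5*1.84 + 14.01 = 23.2100 s
rate = 3600/T = 155.1056

155.1056 parts/hour


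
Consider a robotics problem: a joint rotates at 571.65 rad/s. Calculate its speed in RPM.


RPM = 571.65 * 60/(2*pi) = 5458.8554

5458.8554 RPM


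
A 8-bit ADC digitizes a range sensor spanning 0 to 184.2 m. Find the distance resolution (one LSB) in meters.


res = range / 2^n = 184.2/2^8 = 184.2/256 = 0.7195

0.7195 m


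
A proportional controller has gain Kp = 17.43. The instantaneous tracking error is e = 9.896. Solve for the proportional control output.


u_P = Kp * e = 17.43 * 9.896 = 172.4873

172.4873


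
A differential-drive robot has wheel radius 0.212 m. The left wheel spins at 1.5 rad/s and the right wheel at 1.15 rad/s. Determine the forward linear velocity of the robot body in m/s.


v = r*(wR + wL)/2 = 0.212*(1.15 + 1.5)/2 = 0.2809

0.2809 m/s


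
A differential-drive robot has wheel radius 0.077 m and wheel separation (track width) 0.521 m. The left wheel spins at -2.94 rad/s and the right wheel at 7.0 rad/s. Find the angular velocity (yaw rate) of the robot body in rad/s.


omega = r*(wR - wL)/L = 0.077*(7.0 - (-2.94))/0.521 = 1.4691

1.4691 rad/s


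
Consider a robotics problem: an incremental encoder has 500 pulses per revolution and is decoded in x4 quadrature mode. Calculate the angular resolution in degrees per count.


resolution = 360 / (PPR * 4) = 360 / 2000 = 0.1800

0.1800 degrees


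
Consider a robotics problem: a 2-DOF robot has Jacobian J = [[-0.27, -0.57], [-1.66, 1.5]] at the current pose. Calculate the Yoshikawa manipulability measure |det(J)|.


det(J) = -0.27*1.5 - (-0.57)*(-1.66) = -1.3512
|det(J)| = 1.3512

1.3512


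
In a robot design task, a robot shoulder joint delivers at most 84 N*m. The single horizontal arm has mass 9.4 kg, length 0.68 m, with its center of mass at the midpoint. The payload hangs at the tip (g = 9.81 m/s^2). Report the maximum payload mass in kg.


tau_arm = m_arm*g*(L/2) = 9.4*9.81*0.68/2 = 31.3528 N*m
tau_payload = tau_max - tau_arm = 84 - 31.3528 = 52.6472
m_payload = tau_payload / (g*L) = 52.6472 / (9.81*0.68) = 7.8922

7.8922 kg


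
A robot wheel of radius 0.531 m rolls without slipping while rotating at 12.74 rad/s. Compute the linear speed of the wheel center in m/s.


v = omega * r = 12.74 * 0.531 = 6.7649

6.7649 m/s


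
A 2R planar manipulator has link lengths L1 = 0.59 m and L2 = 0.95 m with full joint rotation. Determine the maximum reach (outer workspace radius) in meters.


r_max = L1 + L2 = 0.59 + 0.95 = 1.5400

1.5400 m


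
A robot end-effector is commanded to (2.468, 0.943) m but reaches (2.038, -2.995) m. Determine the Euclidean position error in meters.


dx = 2.038 - (2.468) = -0.4300, dy = -2.995 - (0.943) = -3.9380
err = sqrt(0.184900 + 15.507844) = 3.9614

3.9614 m


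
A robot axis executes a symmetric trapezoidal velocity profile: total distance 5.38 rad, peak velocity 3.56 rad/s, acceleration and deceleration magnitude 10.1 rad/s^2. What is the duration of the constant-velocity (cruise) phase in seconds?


t_acc = v/a = 0.352475 s, d_acc = v^2/(2a) = 0.627406 rad each
d_cruise = 5.38 - 2*0.627406 = 4.125188 rad
t_cruise = d_cruise/v = 4.125188/3.56 = 1.1588

1.1588 s


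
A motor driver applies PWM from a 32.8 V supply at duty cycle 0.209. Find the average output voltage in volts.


V_avg = V_supply * D = 32.8*0.209 = 6.8552

6.8552 V


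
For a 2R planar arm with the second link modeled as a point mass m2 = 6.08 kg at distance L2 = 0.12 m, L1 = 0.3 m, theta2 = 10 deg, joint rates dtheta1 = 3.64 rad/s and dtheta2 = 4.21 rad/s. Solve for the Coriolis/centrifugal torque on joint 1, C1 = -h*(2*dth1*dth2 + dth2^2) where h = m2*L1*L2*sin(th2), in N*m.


h = m2*L1*L2*sin(th2) = 6.08*0.3*0.12*sin(10 deg) = 0.038008
C1 = -h*(2*3.64*4.21 + 4.21^2) = -0.038008*48.3729 = -1.8386

-1.8386 N*m


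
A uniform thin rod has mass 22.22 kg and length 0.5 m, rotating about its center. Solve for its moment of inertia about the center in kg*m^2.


I = (1/12)*m*L^2 = (1/12)*22.22*0.5^2 = 0.4629

0.4629 kg*m^2


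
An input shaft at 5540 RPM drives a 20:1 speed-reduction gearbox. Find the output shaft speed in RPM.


omega_out = omega_in / N = 5540 / 20 = 277.0000

277.0000 RPM


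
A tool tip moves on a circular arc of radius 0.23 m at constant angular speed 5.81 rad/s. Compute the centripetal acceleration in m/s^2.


a_c = omega^2 * r = 5.81^2 * 0.23 = 7.7639

7.7639 m/s^2


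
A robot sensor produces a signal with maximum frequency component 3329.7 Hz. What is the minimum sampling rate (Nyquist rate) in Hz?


f_s,min = 2*f_max = 2*3329.7 = 6659.4000

6659.4000 Hz


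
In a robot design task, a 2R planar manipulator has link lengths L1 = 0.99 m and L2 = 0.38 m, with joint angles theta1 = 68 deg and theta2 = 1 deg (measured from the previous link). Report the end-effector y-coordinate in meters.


y = L1*sin(th1) + L2*sin(th1+th2) = 0.99*sin(68 deg) + 0.38*sin(69 deg) = 1.2727

1.2727 m


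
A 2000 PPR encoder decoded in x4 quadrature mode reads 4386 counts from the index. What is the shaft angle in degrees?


angle = counts * 360 / (PPR*4) = 4386 * 360 / 8000 = 197.3700

197.3700 degrees


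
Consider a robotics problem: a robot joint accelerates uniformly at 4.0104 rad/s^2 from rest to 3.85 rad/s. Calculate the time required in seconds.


t = delta_omega / alpha = 3.85 / 4.0104 = 0.9600

0.9600 s


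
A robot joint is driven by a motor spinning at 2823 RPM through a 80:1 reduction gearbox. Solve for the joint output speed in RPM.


omega_joint = omega_motor / N = 2823 / 80 = 35.2875

35.2875 RPM


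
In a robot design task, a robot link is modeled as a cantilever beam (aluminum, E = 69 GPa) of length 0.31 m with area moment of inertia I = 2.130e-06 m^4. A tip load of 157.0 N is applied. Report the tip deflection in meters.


delta = F*L^3/(3*E*I) = 157.0*0.31^3/(3*6.900e+10*2.130e-06)
      = 4.677187/440910 = 1.0608e-05

1.0608e-05 m


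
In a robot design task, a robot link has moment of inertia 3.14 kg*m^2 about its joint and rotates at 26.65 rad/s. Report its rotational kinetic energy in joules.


KE = (1/2)*I*omega^2 = 0.5*3.14*26.65^2 = 1115.0493

1115.0493 J


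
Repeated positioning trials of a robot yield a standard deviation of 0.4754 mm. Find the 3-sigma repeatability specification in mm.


repeatability = 3*sigma = 3*0.4754 = 1.4262

1.4262 mm


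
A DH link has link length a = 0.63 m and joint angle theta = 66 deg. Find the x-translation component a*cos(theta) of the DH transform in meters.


a*cos(theta) = 0.63*cos(66 deg) = 0.2562

0.2562 m


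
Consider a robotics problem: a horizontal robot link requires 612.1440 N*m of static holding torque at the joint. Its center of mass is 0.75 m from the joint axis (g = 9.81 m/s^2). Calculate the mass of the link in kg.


m = tau / (g*L) = 612.1440 / (9.81 * 0.75) = 83.2000

83.2000 kg


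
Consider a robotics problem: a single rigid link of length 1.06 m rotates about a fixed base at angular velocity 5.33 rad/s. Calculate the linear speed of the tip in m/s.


v = L*omega = 1.06 * 5.33 = 5.6498

5.6498 m/s


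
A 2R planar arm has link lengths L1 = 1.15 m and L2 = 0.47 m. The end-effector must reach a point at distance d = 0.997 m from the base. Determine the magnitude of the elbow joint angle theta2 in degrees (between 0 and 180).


cos(th2) = (d^2 - L1^2 - L2^2)/(2*L1*L2) = (0.997^2 - 1.15^2 - 0.47^2)/(2*1.15*0.47) = -0.50822479
th2 = acos(-0.50822479) = 120.5457 deg

120.5457 degrees


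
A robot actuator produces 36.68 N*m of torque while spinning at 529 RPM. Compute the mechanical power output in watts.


omega = 529 * 2*pi/60 = 55.396750 rad/s
P = tau * omega = 36.68 * 55.396750 = 2031.9528

2031.9528 W


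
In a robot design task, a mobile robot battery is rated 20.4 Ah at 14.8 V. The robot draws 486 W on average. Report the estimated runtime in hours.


E = 20.4*14.8 = 301.9200 Wh
t = E/P = 301.9200/486 = 0.6212

0.6212 hours


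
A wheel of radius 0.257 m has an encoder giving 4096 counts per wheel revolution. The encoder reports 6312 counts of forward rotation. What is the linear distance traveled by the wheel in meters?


revs = 6312/4096 = 1.541016
d = revs * 2*pi*r = 1.541016 * 2*pi*0.257 = 2.4884

2.4884 m


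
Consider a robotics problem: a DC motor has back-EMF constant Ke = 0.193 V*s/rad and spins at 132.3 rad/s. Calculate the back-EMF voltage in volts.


V_emf = Ke * omega = 0.193*132.3 = 25.5339

25.5339 V


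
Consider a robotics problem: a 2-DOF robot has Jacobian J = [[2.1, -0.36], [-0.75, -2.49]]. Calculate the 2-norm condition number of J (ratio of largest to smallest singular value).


JJ^T eigenvalues: trace(JJ^T) = 11.3022, det(JJ^T) = det(J)^2 = 30.23900100
s_max^2 = (11.3022 + sqrt(6.78372084))/2 = 6.95337885
s_min^2 = (11.3022 - sqrt(6.78372084))/2 = 4.34882115
kappa = s_max/s_min = sqrt(6.95337885/4.34882115) = 1.2645

1.2645


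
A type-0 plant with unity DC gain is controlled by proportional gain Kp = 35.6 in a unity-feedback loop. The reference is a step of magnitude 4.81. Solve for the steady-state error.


e_ss = R/(1 + Kp) = 4.81/(1 + 35.6) = 4.81/36.6000 = 0.1314

0.1314


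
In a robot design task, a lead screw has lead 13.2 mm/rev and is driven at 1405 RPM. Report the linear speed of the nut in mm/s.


v = lead * (RPM/60) = 13.2*1405/60 = 309.1000

309.1000 mm/s


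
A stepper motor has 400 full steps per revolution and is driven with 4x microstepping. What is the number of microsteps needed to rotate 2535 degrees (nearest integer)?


step_size = 360/(400*4) = 360/1600 = 0.225000 deg
n = 2535/(360/1600) = 2535*1600/360 = 11266.6667 -> 11267

11267 steps


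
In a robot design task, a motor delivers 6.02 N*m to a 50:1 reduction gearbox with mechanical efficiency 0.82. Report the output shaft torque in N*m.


tau_out = tau_in * N * eta = 6.02 * 50 * 0.82 = 246.8200

246.8200 N*m


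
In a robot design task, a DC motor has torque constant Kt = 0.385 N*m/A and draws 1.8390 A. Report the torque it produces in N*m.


tau = Kt * I = 0.385*1.8390 = 0.7080

0.7080 N*m


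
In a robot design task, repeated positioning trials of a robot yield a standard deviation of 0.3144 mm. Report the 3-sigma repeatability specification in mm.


repeatability = 3*sigma = 3*0.3144 = 0.9432

0.9432 mm


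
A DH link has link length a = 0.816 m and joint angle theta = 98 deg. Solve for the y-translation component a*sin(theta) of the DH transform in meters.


a*sin(theta) = 0.816*sin(98 deg) = 0.8081

0.8081 m


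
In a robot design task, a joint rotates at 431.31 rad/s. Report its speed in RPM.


RPM = 431.31 * 60/(2*pi) = 4118.7071

4118.7071 RPM


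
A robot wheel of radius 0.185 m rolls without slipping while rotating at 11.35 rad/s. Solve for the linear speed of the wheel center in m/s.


v = omega * r = 11.35 * 0.185 = 2.0997

2.0997 m/s


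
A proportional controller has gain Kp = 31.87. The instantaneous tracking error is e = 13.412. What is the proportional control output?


u_P = Kp * e = 31.87 * 13.412 = 427.4404

427.4404


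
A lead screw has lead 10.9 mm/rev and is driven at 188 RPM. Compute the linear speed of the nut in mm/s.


v = lead * (RPM/60) = 10.9*188/60 = 34.1533

34.1533 mm/s


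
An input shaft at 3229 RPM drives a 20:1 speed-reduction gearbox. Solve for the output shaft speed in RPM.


omega_out = omega_in / N = 3229 / 20 = 161.4500

161.4500 RPM


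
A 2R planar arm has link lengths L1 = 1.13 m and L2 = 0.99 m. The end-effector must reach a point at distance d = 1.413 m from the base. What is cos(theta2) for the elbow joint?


cos(th2) = (d^2 - L1^2 - L2^2)/(2*L1*L2) = (1.413^2 - 1.13^2 - 0.99^2)/(2*1.13*0.99) = -0.1164

-0.1164


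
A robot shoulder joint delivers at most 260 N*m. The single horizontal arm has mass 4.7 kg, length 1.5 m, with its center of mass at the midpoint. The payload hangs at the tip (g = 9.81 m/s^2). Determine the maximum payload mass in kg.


tau_arm = m_arm*g*(L/2) = 4.7*9.81*1.5/2 = 34.5803 N*m
tau_payload = tau_max - tau_arm = 260 - 34.5803 = 225.4197
m_payload = tau_payload / (g*L) = 225.4197 / (9.81*1.5) = 15.3190

15.3190 kg


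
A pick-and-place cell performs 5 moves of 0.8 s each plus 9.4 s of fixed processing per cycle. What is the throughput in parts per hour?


T_cycle = 5*0.8 + 9.4 = 13.4000 s
rate = 3600/T = 268.6567

268.6567 parts/hour


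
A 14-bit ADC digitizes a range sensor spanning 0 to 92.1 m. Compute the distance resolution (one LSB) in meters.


res = range / 2^n = 92.1/2^14 = 92.1/16384 = 0.0056

0.0056 m


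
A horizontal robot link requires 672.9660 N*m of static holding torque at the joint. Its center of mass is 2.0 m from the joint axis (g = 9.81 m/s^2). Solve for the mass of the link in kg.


m = tau / (g*L) = 672.9660 / (9.81 * 2.0) = 34.3000

34.3000 kg


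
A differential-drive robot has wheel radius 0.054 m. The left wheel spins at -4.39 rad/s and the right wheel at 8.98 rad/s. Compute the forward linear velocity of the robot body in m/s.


v = r*(wR + wL)/2 = 0.054*(8.98 + -4.39)/2 = 0.1239

0.1239 m/s


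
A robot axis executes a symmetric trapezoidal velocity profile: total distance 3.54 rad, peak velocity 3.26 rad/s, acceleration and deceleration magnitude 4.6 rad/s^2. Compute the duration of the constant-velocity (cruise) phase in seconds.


t_acc = v/a = 0.708696 s, d_acc = v^2/(2a) = 1.155174 rad each
d_cruise = 3.54 - 2*1.155174 = 1.229652 rad
t_cruise = d_cruise/v = 1.229652/3.26 = 0.3772

0.3772 s


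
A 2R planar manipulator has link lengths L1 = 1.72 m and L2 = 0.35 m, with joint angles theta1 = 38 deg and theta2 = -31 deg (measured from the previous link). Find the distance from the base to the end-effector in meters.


x = L1*cos(th1) + L2*cos(th1+th2) = 1.702770
y = L1*sin(th1) + L2*sin(th1+th2) = 1.101592
d = sqrt(x^2 + y^2) = sqrt(2.899426 + 1.213505) = 2.0280

2.0280 m
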